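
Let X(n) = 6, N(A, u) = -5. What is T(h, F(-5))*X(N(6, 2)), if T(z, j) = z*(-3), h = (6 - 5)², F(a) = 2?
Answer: -18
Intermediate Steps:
h = 1 (h = 1² = 1)
T(z, j) = -3*z
T(h, F(-5))*X(N(6, 2)) = -3*1*6 = -3*6 = -18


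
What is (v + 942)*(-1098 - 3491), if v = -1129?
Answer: 858143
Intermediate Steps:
(v + 942)*(-1098 - 3491) = (-1129 + 942)*(-1098 - 3491) = -187*(-4589) = 858143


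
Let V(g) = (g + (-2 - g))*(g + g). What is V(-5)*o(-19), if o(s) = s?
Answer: -380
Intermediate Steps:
V(g) = -4*g
V(-5)*o(-19) = -4*(-5)*(-19) = 20*(-19) = -380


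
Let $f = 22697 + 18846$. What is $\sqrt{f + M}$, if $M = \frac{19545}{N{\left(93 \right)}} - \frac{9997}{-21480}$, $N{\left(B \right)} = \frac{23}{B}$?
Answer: $\frac{\sqrt{7357244600273010}}{247020} \approx 347.24$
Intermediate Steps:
$f = 41543$
$M = \frac{39044103731}{494040}$ ($M = \frac{19545}{23 \cdot \frac{1}{93}} - \frac{9997}{-21480} = \frac{19545}{23 \cdot \frac{1}{93}} - - \frac{9997}{21480} = \frac{19545}{\frac{23}{93}} + \frac{9997}{21480} = 19545 \cdot \frac{93}{23} + \frac{9997}{21480} = \frac{1817685}{23} + \frac{9997}{21480} = \frac{39044103731}{494040} \approx 79030.0$)
$\sqrt{f + M} = \sqrt{41543 + \frac{39044103731}{494040}} = \sqrt{\frac{59568007451}{494040}} = \frac{\sqrt{7357244600273010}}{247020}$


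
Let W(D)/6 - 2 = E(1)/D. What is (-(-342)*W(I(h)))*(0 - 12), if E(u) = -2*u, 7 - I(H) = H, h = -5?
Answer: -45144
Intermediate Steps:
I(H) = 7 - H
W(D) = 12 - 12/D (W(D) = 12 + 6*((-2*1)/D) = 12 + 6*(-2/D) = 12 - 12/D)
(-(-342)*W(I(h)))*(0 - 12) = (-(-342)*(12 - 12/(7 - 1*(-5))))*(0 - 12) = -(-342)*(12 - 12/(7 + 5))*(-12) = -(-342)*(12 - 12/12)*(-12) = -(-342)*(12 - 12*1/12)*(-12) = -(-342)*(12 - 1)*(-12) = -(-342)*11*(-12) = -38*(-99)*(-12) = 3762*(-12) = -45144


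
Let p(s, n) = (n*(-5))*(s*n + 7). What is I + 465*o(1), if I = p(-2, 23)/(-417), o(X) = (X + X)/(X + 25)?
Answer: 45200/1807 ≈ 25.014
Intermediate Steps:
o(X) = 2*X/(25 + X) (o(X) = (2*X)/(25 + X) = 2*X/(25 + X))
p(s, n) = -5*n*(7 + n*s) (p(s, n) = (-5*n)*(n*s + 7) = (-5*n)*(7 + n*s) = -5*n*(7 + n*s))
I = -1495/139 (I = -5*23*(7 + 23*(-2))/(-417) = -5*23*(7 - 46)*(-1/417) = -5*23*(-39)*(-1/417) = 4485*(-1/417) = -1495/139 ≈ -10.755)
I + 465*o(1) = -1495/139 + 465*(2*1/(25 + 1)) = -1495/139 + 465*(2*1/26) = -1495/139 + 465*(2*1*(1/26)) = -1495/139 + 465*(1/13) = -1495/139 + 465/13 = 45200/1807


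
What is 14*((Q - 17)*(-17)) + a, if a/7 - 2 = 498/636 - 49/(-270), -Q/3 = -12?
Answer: -32206433/7155 ≈ -4501.3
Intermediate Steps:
Q = 36 (Q = -3*(-12) = 36)
a = 148477/7155 (a = 14 + 7*(498/636 - 49/(-270)) = 14 + 7*(498*(1/636) - 49*(-1/270)) = 14 + 7*(83/106 + 49/270) = 14 + 7*(6901/7155) = 14 + 48307/7155 = 148477/7155 ≈ 20.751)
14*((Q - 17)*(-17)) + a = 14*((36 - 17)*(-17)) + 148477/7155 = 14*(19*(-17)) + 148477/7155 = 14*(-323) + 148477/7155 = -4522 + 148477/7155 = -32206433/7155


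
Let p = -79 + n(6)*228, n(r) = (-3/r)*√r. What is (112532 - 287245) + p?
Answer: -174792 - 114*√6 ≈ -1.7507e+5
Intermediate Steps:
n(r) = -3/√r
p = -79 - 114*√6 (p = -79 - √6/2*228 = -79 - 114*√6 ≈ -358.24)
(112532 - 287245) + p = (112532 - 287245) + (-79 - 114*√6) = -174713 + (-79 - 114*√6) = -174792 - 114*√6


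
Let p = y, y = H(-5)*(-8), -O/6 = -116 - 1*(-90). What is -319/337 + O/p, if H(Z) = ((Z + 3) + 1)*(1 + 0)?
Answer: 12505/674 ≈ 18.553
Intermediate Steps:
H(Z) = 4 + Z (H(Z) = ((3 + Z) + 1)*1 = (4 + Z)*1 = 4 + Z)
O = 156 (O = -6*(-116 - 1*(-90)) = -6*(-116 + 90) = -6*(-26) = 156)
y = 8 (y = (4 - 5)*(-8) = -1*(-8) = 8)
p = 8
-319/337 + O/p = -319/337 + 156/8 = -319*1/337 + 156*(⅛) = -319/337 + 39/2 = 12505/674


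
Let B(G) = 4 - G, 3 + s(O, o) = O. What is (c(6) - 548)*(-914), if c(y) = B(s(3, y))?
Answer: 497216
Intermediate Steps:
s(O, o) = -3 + O
c(y) = 4 (c(y) = 4 - (-3 + 3) = 4 - 1*0 = 4 + 0 = 4)
(c(6) - 548)*(-914) = (4 - 548)*(-914) = -544*(-914) = 497216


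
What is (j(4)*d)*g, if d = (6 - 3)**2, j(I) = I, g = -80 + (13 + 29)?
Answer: -1368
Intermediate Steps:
g = -38 (g = -80 + 42 = -38)
d = 9 (d = 3**2 = 9)
(j(4)*d)*g = (4*9)*(-38) = 36*(-38) = -1368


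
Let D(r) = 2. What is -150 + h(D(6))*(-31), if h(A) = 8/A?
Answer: -274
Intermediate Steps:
-150 + h(D(6))*(-31) = -150 + (8/2)*(-31) = -150 + (8*(1/2))*(-31) = -150 + 4*(-31) = -150 - 124 = -274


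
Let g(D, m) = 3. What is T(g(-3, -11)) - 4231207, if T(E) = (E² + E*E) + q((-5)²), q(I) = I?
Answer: -4231164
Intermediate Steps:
T(E) = 25 + 2*E² (T(E) = (E² + E*E) + (-5)² = (E² + E²) + 25 = 2*E² + 25 = 25 + 2*E²)
T(g(-3, -11)) - 4231207 = (25 + 2*3²) - 4231207 = (25 + 2*9) - 4231207 = (25 + 18) - 4231207 = 43 - 4231207 = -4231164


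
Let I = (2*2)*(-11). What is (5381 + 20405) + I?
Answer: 25742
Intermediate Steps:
I = -44 (I = 4*(-11) = -44)
(5381 + 20405) + I = (5381 + 20405) - 44 = 25786 - 44 = 25742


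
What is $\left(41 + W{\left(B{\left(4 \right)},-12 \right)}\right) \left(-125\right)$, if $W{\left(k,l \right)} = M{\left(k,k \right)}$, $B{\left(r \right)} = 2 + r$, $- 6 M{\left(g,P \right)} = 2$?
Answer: $- \frac{15250}{3} \approx -5083.3$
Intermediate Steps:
$M{\left(g,P \right)} = - \frac{1}{3}$ ($M{\left(g,P \right)} = \left(- \frac{1}{6}\right) 2 = - \frac{1}{3}$)
$W{\left(k,l \right)} = - \frac{1}{3}$
$\left(41 + W{\left(B{\left(4 \right)},-12 \right)}\right) \left(-125\right) = \left(41 - \frac{1}{3}\right) \left(-125\right) = \frac{122}{3} \left(-125\right) = - \frac{15250}{3}$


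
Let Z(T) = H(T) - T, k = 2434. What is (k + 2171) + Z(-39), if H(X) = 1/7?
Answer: 32509/7 ≈ 4644.1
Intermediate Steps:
H(X) = ⅐
Z(T) = ⅐ - T
(k + 2171) + Z(-39) = (2434 + 2171) + (⅐ - 1*(-39)) = 4605 + (⅐ + 39) = 4605 + 274/7 = 32509/7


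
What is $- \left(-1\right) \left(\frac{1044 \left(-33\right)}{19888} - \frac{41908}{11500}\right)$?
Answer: $- \frac{6986729}{1299500} \approx -5.3765$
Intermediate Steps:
$- \left(-1\right) \left(\frac{1044 \left(-33\right)}{19888} - \frac{41908}{11500}\right) = - \left(-1\right) \left(\left(-34452\right) \frac{1}{19888} - \frac{10477}{2875}\right) = - \left(-1\right) \left(- \frac{783}{452} - \frac{10477}{2875}\right) = - \frac{\left(-1\right) \left(-6986729\right)}{1299500} = \left(-1\right) \frac{6986729}{1299500} = - \frac{6986729}{1299500}$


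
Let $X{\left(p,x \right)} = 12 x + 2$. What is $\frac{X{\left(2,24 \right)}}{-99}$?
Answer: $- \frac{290}{99} \approx -2.9293$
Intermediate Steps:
$X{\left(p,x \right)} = 2 + 12 x$
$\frac{X{\left(2,24 \right)}}{-99} = \frac{2 + 12 \cdot 24}{-99} = \left(2 + 288\right) \left(- \frac{1}{99}\right) = 290 \left(- \frac{1}{99}\right) = - \frac{290}{99}$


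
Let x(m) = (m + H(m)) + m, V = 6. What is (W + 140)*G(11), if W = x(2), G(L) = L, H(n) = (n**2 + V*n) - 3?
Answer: 1727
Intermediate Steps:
H(n) = -3 + n**2 + 6*n (H(n) = (n**2 + 6*n) - 3 = -3 + n**2 + 6*n)
x(m) = -3 + m**2 + 8*m (x(m) = (m + (-3 + m**2 + 6*m)) + m = (-3 + m**2 + 7*m) + m = -3 + m**2 + 8*m)
W = 17 (W = -3 + 2**2 + 8*2 = -3 + 4 + 16 = 17)
(W + 140)*G(11) = (17 + 140)*11 = 157*11 = 1727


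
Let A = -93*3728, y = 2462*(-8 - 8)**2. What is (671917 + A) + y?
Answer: 955485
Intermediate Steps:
y = 630272 (y = 2462*(-16)**2 = 2462*256 = 630272)
A = -346704
(671917 + A) + y = (671917 - 346704) + 630272 = 325213 + 630272 = 955485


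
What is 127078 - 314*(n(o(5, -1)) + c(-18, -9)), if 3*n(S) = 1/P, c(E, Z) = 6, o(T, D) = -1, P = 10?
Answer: 1877753/15 ≈ 1.2518e+5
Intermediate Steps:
n(S) = 1/30 (n(S) = (1/3)/10 = (1/3)*(1/10) = 1/30)
127078 - 314*(n(o(5, -1)) + c(-18, -9)) = 127078 - 314*(1/30 + 6) = 127078 - 314*181/30 = 127078 - 1*28417/15 = 127078 - 28417/15 = 1877753/15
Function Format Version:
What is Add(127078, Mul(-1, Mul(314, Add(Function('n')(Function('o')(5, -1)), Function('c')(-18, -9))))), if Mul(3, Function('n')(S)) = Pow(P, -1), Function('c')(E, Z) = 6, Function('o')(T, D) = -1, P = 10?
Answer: Rational(1877753, 15) ≈ 1.2518e+5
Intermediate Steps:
Function('n')(S) = Rational(1, 30) (Function('n')(S) = Mul(Rational(1, 3), Pow(10, -1)) = Mul(Rational(1, 3), Rational(1, 10)) = Rational(1, 30))
Add(127078, Mul(-1, Mul(314, Add(Function('n')(Function('o')(5, -1)), Function('c')(-18, -9))))) = Add(127078, Mul(-1, Mul(314, Add(Rational(1, 30), 6)))) = Add(127078, Mul(-1, Mul(314, Rational(181, 30)))) = Add(127078, Mul(-1, Rational(28417, 15))) = Add(127078, Rational(-28417, 15)) = Rational(1877753, 15)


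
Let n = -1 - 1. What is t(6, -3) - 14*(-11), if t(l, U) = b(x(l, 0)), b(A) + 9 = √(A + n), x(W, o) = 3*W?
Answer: 149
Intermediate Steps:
n = -2
b(A) = -9 + √(-2 + A) (b(A) = -9 + √(A - 2) = -9 + √(-2 + A))
t(l, U) = -9 + √(-2 + 3*l)
t(6, -3) - 14*(-11) = (-9 + √(-2 + 3*6)) - 14*(-11) = (-9 + √(-2 + 18)) + 154 = (-9 + √16) + 154 = (-9 + 4) + 154 = -5 + 154 = 149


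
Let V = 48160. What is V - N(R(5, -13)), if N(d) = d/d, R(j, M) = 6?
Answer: 48159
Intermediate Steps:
N(d) = 1
V - N(R(5, -13)) = 48160 - 1*1 = 48160 - 1 = 48159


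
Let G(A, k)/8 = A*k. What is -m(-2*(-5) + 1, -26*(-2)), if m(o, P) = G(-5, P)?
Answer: 2080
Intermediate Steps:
G(A, k) = 8*A*k (G(A, k) = 8*(A*k) = 8*A*k)
m(o, P) = -40*P (m(o, P) = 8*(-5)*P = -40*P)
-m(-2*(-5) + 1, -26*(-2)) = -(-40)*(-26*(-2)) = -(-40)*52 = -1*(-2080) = 2080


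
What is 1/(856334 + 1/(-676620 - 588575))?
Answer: 1265195/1083429495129 ≈ 1.1678e-6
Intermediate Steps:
1/(856334 + 1/(-676620 - 588575)) = 1/(856334 + 1/(-1265195)) = 1/(856334 - 1/1265195) = 1/(1083429495129/1265195) = 1265195/1083429495129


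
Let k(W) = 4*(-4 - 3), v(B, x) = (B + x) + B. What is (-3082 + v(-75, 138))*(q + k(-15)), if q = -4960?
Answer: 15432872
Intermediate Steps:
v(B, x) = x + 2*B
k(W) = -28 (k(W) = 4*(-7) = -28)
(-3082 + v(-75, 138))*(q + k(-15)) = (-3082 + (138 + 2*(-75)))*(-4960 - 28) = (-3082 + (138 - 150))*(-4988) = (-3082 - 12)*(-4988) = -3094*(-4988) = 15432872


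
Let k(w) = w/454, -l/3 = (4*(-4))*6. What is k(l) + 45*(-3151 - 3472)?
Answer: -67653801/227 ≈ -2.9803e+5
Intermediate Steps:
l = 288 (l = -3*4*(-4)*6 = -(-48)*6 = -3*(-96) = 288)
k(w) = w/454 (k(w) = w*(1/454) = w/454)
k(l) + 45*(-3151 - 3472) = (1/454)*288 + 45*(-3151 - 3472) = 144/227 + 45*(-6623) = 144/227 - 298035 = -67653801/227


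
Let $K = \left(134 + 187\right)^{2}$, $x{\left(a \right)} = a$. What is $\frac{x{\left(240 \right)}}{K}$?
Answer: $\frac{80}{34347} \approx 0.0023292$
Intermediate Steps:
$K = 103041$ ($K = 321^{2} = 103041$)
$\frac{x{\left(240 \right)}}{K} = \frac{240}{103041} = 240 \cdot \frac{1}{103041} = \frac{80}{34347}$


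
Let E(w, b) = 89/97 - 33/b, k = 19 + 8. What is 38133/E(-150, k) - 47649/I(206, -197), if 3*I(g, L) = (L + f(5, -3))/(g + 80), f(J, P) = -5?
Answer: 109216683/1414 ≈ 77240.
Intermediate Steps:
k = 27
E(w, b) = 89/97 - 33/b (E(w, b) = 89*(1/97) - 33/b = 89/97 - 33/b)
I(g, L) = (-5 + L)/(3*(80 + g)) (I(g, L) = ((L - 5)/(g + 80))/3 = ((-5 + L)/(80 + g))/3 = (-5 + L)/(3*(80 + g)))
38133/E(-150, k) - 47649/I(206, -197) = 38133/(89/97 - 33/27) - 47649*3*(80 + 206)/(-5 - 197) = 38133/(89/97 - 33*1/27) - 47649/((⅓)*(-202)/286) = 38133/(89/97 - 11/9) - 47649/((⅓)*(1/286)*(-202)) = 38133/(-266/873) - 47649/(-101/429) = 38133*(-873/266) - 47649*(-429/101) = -1752111/14 + 20441421/101 = 109216683/1414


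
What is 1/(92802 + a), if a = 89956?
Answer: 1/182758 ≈ 5.4717e-6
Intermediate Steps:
1/(92802 + a) = 1/(92802 + 89956) = 1/182758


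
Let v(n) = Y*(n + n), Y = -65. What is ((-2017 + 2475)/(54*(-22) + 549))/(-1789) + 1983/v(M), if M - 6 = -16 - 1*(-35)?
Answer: -2265419593/3715305750 ≈ -0.60975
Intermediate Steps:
M = 25 (M = 6 + (-16 - 1*(-35)) = 6 + (-16 + 35) = 6 + 19 = 25)
v(n) = -130*n (v(n) = -65*(n + n) = -130*n)
((-2017 + 2475)/(54*(-22) + 549))/(-1789) + 1983/v(M) = ((-2017 + 2475)/(54*(-22) + 549))/(-1789) + 1983/((-130*25)) = (458/(-1188 + 549))*(-1/1789) + 1983/(-3250) = (458/(-639))*(-1/1789) + 1983*(-1/3250) = (458*(-1/639))*(-1/1789) - 1983/3250 = -458/639*(-1/1789) - 1983/3250 = 458/1143171 - 1983/3250 = -2265419593/3715305750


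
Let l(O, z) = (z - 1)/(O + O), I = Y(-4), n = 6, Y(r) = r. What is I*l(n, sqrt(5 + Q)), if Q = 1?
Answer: 1/3 - sqrt(6)/3 ≈ -0.48316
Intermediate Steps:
I = -4
l(O, z) = (-1 + z)/(2*O) (l(O, z) = (-1 + z)/((2*O)) = (-1 + z)*(1/(2*O)) = (-1 + z)/(2*O))
I*l(n, sqrt(5 + Q)) = -2*(-1 + sqrt(5 + 1))/6 = -2*(-1 + sqrt(6))/6 = -4*(-1/12 + sqrt(6)/12) = 1/3 - sqrt(6)/3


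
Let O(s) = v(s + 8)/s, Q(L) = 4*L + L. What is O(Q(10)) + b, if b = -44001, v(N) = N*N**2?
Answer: -1002469/25 ≈ -40099.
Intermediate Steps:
v(N) = N**3
Q(L) = 5*L
O(s) = (8 + s)**3/s (O(s) = (s + 8)**3/s = (8 + s)**3/s)
O(Q(10)) + b = (8 + 5*10)**3/((5*10)) - 44001 = (8 + 50)**3/50 - 44001 = (1/50)*58**3 - 44001 = (1/50)*195112 - 44001 = 97556/25 - 44001 = -1002469/25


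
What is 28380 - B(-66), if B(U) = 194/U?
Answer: 936637/33 ≈ 28383.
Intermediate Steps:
28380 - B(-66) = 28380 - 194/(-66) = 28380 - 194*(-1)/66 = 28380 - 1*(-97/33) = 28380 + 97/33 = 936637/33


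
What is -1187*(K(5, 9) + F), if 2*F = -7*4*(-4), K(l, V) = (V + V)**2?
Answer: -451060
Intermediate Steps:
K(l, V) = 4*V**2 (K(l, V) = (2*V)**2 = 4*V**2)
F = 56 (F = (-7*4*(-4))/2 = (-28*(-4))/2 = (1/2)*112 = 56)
-1187*(K(5, 9) + F) = -1187*(4*9**2 + 56) = -1187*(4*81 + 56) = -1187*(324 + 56) = -1187*380 = -451060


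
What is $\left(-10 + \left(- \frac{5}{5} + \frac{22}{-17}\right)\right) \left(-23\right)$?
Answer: $\frac{4807}{17} \approx 282.76$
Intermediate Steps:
$\left(-10 + \left(- \frac{5}{5} + \frac{22}{-17}\right)\right) \left(-23\right) = \left(-10 + \left(\left(-5\right) \frac{1}{5} + 22 \left(- \frac{1}{17}\right)\right)\right) \left(-23\right) = \left(-10 - \frac{39}{17}\right) \left(-23\right) = \left(- \frac{209}{17}\right) \left(-23\right) = \frac{4807}{17}$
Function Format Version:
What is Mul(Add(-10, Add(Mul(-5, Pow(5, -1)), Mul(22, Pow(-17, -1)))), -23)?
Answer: Rational(4807, 17) ≈ 282.76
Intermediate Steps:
Mul(Add(-10, Add(Mul(-5, Pow(5, -1)), Mul(22, Pow(-17, -1)))), -23) = Mul(Add(-10, Add(Mul(-5, Rational(1, 5)), Mul(22, Rational(-1, 17)))), -23) = Mul(Add(-10, Add(-1, Rational(-22, 17))), -23) = Mul(Add(-10, Rational(-39, 17)), -23) = Mul(Rational(-209, 17), -23) = Rational(4807, 17)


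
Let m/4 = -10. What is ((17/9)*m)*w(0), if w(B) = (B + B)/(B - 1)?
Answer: 0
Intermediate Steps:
w(B) = 2*B/(-1 + B) (w(B) = (2*B)/(-1 + B) = 2*B/(-1 + B))
m = -40 (m = 4*(-10) = -40)
((17/9)*m)*w(0) = ((17/9)*(-40))*(2*0/(-1 + 0)) = ((17*(⅑))*(-40))*(2*0/(-1)) = ((17/9)*(-40))*(2*0*(-1)) = -680/9*0 = 0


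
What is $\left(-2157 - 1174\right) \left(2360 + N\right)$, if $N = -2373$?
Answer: $43303$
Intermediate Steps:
$\left(-2157 - 1174\right) \left(2360 + N\right) = \left(-2157 - 1174\right) \left(2360 - 2373\right) = \left(-3331\right) \left(-13\right) = 43303$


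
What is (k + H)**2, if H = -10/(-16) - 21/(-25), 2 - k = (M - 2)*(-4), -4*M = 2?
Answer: 1708249/40000 ≈ 42.706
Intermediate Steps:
M = -1/2 (M = -1/4*2 = -1/2 ≈ -0.50000)
k = -8 (k = 2 - (-1/2 - 2)*(-4) = 2 - (-5)*(-4)/2 = 2 - 1*10 = 2 - 10 = -8)
H = 293/200 (H = -10*(-1/16) - 21*(-1/25) = 5/8 + 21/25 = 293/200 ≈ 1.4650)
(k + H)**2 = (-8 + 293/200)**2 = (-1307/200)**2 = 1708249/40000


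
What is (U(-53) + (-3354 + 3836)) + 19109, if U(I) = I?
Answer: 19538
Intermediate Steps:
(U(-53) + (-3354 + 3836)) + 19109 = (-53 + (-3354 + 3836)) + 19109 = (-53 + 482) + 19109 = 429 + 19109 = 19538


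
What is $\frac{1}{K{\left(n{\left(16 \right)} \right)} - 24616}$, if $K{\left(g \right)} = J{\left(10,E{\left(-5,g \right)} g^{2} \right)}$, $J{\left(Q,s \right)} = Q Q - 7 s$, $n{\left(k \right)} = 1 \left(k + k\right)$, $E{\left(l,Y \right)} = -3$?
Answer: $- \frac{1}{3012} \approx -0.00033201$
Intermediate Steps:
$n{\left(k \right)} = 2 k$ ($n{\left(k \right)} = 1 \cdot 2 k = 2 k$)
$J{\left(Q,s \right)} = Q^{2} - 7 s$
$K{\left(g \right)} = 100 + 21 g^{2}$ ($K{\left(g \right)} = 10^{2} - 7 \left(- 3 g^{2}\right) = 100 + 21 g^{2}$)
$\frac{1}{K{\left(n{\left(16 \right)} \right)} - 24616} = \frac{1}{\left(100 + 21 \left(2 \cdot 16\right)^{2}\right) - 24616} = \frac{1}{\left(100 + 21 \cdot 32^{2}\right) - 24616} = \frac{1}{\left(100 + 21 \cdot 1024\right) - 24616} = \frac{1}{\left(100 + 21504\right) - 24616} = \frac{1}{21604 - 24616} = \frac{1}{-3012} = - \frac{1}{3012}$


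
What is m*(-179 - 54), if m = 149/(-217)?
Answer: 34717/217 ≈ 159.99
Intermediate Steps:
m = -149/217 (m = 149*(-1/217) = -149/217 ≈ -0.68664)
m*(-179 - 54) = -149*(-179 - 54)/217 = -149/217*(-233) = 34717/217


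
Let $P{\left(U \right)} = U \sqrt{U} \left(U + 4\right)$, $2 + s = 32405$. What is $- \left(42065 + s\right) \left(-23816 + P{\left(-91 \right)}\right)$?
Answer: $1773529888 - 589563156 i \sqrt{91} \approx 1.7735 \cdot 10^{9} - 5.6241 \cdot 10^{9} i$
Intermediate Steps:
$s = 32403$ ($s = -2 + 32405 = 32403$)
$P{\left(U \right)} = U^{\frac{3}{2}} \left(4 + U\right)$
$- \left(42065 + s\right) \left(-23816 + P{\left(-91 \right)}\right) = - \left(42065 + 32403\right) \left(-23816 + \left(-91\right)^{\frac{3}{2}} \left(4 - 91\right)\right) = - 74468 \left(-23816 + - 91 i \sqrt{91} \left(-87\right)\right) = - 74468 \left(-23816 + 7917 i \sqrt{91}\right) = - (-1773529888 + 589563156 i \sqrt{91}) = 1773529888 - 589563156 i \sqrt{91}$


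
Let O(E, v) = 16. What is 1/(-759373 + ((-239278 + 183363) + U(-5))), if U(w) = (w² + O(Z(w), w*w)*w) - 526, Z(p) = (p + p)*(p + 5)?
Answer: -1/815869 ≈ -1.2257e-6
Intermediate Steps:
Z(p) = 2*p*(5 + p) (Z(p) = (2*p)*(5 + p) = 2*p*(5 + p))
U(w) = -526 + w² + 16*w (U(w) = (w² + 16*w) - 526 = -526 + w² + 16*w)
1/(-759373 + ((-239278 + 183363) + U(-5))) = 1/(-759373 + ((-239278 + 183363) + (-526 + (-5)² + 16*(-5)))) = 1/(-759373 + (-55915 + (-526 + 25 - 80))) = 1/(-759373 + (-55915 - 581)) = 1/(-759373 - 56496) = 1/(-815869) = -1/815869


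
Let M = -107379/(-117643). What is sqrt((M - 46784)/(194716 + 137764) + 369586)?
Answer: 3*sqrt(981648701413898834540355)/4889243080 ≈ 607.94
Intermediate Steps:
M = 107379/117643 (M = -107379*(-1/117643) = 107379/117643 ≈ 0.91275)
sqrt((M - 46784)/(194716 + 137764) + 369586) = sqrt((107379/117643 - 46784)/(194716 + 137764) + 369586) = sqrt(-5503702733/117643/332480 + 369586) = sqrt(-5503702733/117643*1/332480 + 369586) = sqrt(-5503702733/39113944640 + 369586) = sqrt(14455960840016307/39113944640) = 3*sqrt(981648701413898834540355)/4889243080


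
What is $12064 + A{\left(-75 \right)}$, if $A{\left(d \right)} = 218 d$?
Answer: $-4286$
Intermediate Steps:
$12064 + A{\left(-75 \right)} = 12064 + 218 \left(-75\right) = 12064 - 16350 = -4286$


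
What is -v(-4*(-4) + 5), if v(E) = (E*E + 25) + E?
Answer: -487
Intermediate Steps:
v(E) = 25 + E + E**2 (v(E) = (E**2 + 25) + E = (25 + E**2) + E = 25 + E + E**2)
-v(-4*(-4) + 5) = -(25 + (-4*(-4) + 5) + (-4*(-4) + 5)**2) = -(25 + (16 + 5) + (16 + 5)**2) = -(25 + 21 + 21**2) = -(25 + 21 + 441) = -1*487 = -487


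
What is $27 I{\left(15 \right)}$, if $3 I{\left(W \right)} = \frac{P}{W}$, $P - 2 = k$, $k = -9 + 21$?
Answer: $\frac{42}{5} \approx 8.4$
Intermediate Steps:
$k = 12$
$P = 14$ ($P = 2 + 12 = 14$)
$I{\left(W \right)} = \frac{14}{3 W}$ ($I{\left(W \right)} = \frac{14 \frac{1}{W}}{3} = \frac{14}{3 W}$)
$27 I{\left(15 \right)} = 27 \frac{14}{3 \cdot 15} = 27 \cdot \frac{14}{3} \cdot \frac{1}{15} = 27 \cdot \frac{14}{45} = \frac{42}{5}$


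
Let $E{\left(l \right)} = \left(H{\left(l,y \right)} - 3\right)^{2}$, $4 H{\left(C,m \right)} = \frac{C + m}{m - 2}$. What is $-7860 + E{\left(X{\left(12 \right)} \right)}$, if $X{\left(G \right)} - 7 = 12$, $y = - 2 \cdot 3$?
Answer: $- \frac{8036759}{1024} \approx -7848.4$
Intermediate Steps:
$y = -6$ ($y = \left(-1\right) 6 = -6$)
$X{\left(G \right)} = 19$ ($X{\left(G \right)} = 7 + 12 = 19$)
$H{\left(C,m \right)} = \frac{C + m}{4 \left(-2 + m\right)}$ ($H{\left(C,m \right)} = \frac{\left(C + m\right) \frac{1}{m - 2}}{4} = \frac{\left(C + m\right) \frac{1}{-2 + m}}{4} = \frac{\frac{1}{-2 + m} \left(C + m\right)}{4} = \frac{C + m}{4 \left(-2 + m\right)}$)
$E{\left(l \right)} = \left(- \frac{45}{16} - \frac{l}{32}\right)^{2}$ ($E{\left(l \right)} = \left(\frac{l - 6}{4 \left(-2 - 6\right)} - 3\right)^{2} = \left(\frac{-6 + l}{4 \left(-8\right)} - 3\right)^{2} = \left(\frac{1}{4} \left(- \frac{1}{8}\right) \left(-6 + l\right) - 3\right)^{2} = \left(\left(\frac{3}{16} - \frac{l}{32}\right) - 3\right)^{2} = \left(- \frac{45}{16} - \frac{l}{32}\right)^{2}$)
$-7860 + E{\left(X{\left(12 \right)} \right)} = -7860 + \frac{\left(90 + 19\right)^{2}}{1024} = -7860 + \frac{109^{2}}{1024} = -7860 + \frac{1}{1024} \cdot 11881 = -7860 + \frac{11881}{1024} = - \frac{8036759}{1024}$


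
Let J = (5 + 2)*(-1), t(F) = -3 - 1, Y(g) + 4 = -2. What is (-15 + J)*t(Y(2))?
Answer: 88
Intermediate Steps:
Y(g) = -6 (Y(g) = -4 - 2 = -6)
t(F) = -4
J = -7 (J = 7*(-1) = -7)
(-15 + J)*t(Y(2)) = (-15 - 7)*(-4) = -22*(-4) = 88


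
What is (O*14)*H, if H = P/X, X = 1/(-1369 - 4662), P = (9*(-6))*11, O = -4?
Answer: -200615184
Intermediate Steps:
P = -594 (P = -54*11 = -594)
X = -1/6031 (X = 1/(-6031) = -1/6031 ≈ -0.00016581)
H = 3582414 (H = -594/(-1/6031) = -594*(-6031) = 3582414)
(O*14)*H = -4*14*3582414 = -56*3582414 = -200615184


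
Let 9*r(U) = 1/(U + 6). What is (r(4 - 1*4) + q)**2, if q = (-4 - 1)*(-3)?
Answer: 657721/2916 ≈ 225.56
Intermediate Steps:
r(U) = 1/(9*(6 + U)) (r(U) = 1/(9*(U + 6)) = 1/(9*(6 + U)))
q = 15 (q = -5*(-3) = 15)
(r(4 - 1*4) + q)**2 = (1/(9*(6 + (4 - 1*4))) + 15)**2 = (1/(9*(6 + (4 - 4))) + 15)**2 = (1/(9*(6 + 0)) + 15)**2 = ((1/9)/6 + 15)**2 = ((1/9)*(1/6) + 15)**2 = (1/54 + 15)**2 = (811/54)**2 = 657721/2916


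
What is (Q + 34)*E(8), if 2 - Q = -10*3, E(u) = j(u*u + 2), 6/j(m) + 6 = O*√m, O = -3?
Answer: 132/31 - 66*√66/31 ≈ -13.038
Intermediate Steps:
j(m) = 6/(-6 - 3*√m)
E(u) = -2/(2 + √(2 + u²)) (E(u) = -2/(2 + √(u*u + 2)) = -2/(2 + √(u² + 2)) = -2/(2 + √(2 + u²)))
Q = 32 (Q = 2 - (-1)*10*3 = 2 - (-1)*30 = 2 - 1*(-30) = 2 + 30 = 32)
(Q + 34)*E(8) = (32 + 34)*(-2/(2 + √(2 + 8²))) = 66*(-2/(2 + √(2 + 64))) = 66*(-2/(2 + √66)) = -132/(2 + √66)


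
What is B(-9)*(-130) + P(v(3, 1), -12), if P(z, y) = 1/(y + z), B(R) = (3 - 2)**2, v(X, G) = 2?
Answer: -1301/10 ≈ -130.10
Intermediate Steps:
B(R) = 1 (B(R) = 1**2 = 1)
B(-9)*(-130) + P(v(3, 1), -12) = 1*(-130) + 1/(-12 + 2) = -130 + 1/(-10) = -130 - 1/10 = -1301/10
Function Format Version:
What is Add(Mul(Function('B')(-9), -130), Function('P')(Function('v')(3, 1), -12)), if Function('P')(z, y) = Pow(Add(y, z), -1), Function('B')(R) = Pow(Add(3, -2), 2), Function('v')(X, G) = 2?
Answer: Rational(-1301, 10) ≈ -130.10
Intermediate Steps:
Function('B')(R) = 1 (Function('B')(R) = Pow(1, 2) = 1)
Add(Mul(Function('B')(-9), -130), Function('P')(Function('v')(3, 1), -12)) = Add(Mul(1, -130), Pow(Add(-12, 2), -1)) = Add(-130, Pow(-10, -1)) = Add(-130, Rational(-1, 10)) = Rational(-1301, 10)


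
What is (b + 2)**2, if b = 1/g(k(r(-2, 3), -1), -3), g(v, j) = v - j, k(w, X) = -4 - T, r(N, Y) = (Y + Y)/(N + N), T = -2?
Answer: 9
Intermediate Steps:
r(N, Y) = Y/N (r(N, Y) = (2*Y)/((2*N)) = (2*Y)*(1/(2*N)) = Y/N)
k(w, X) = -2 (k(w, X) = -4 - 1*(-2) = -4 + 2 = -2)
b = 1 (b = 1/(-2 - 1*(-3)) = 1/(-2 + 3) = 1/1 = 1)
(b + 2)**2 = (1 + 2)**2 = 3**2 = 9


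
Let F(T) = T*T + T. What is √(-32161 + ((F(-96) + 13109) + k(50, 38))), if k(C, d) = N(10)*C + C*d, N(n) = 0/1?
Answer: 4*I*√502 ≈ 89.621*I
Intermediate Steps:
N(n) = 0 (N(n) = 0*1 = 0)
F(T) = T + T² (F(T) = T² + T = T + T²)
k(C, d) = C*d (k(C, d) = 0*C + C*d = 0 + C*d = C*d)
√(-32161 + ((F(-96) + 13109) + k(50, 38))) = √(-32161 + ((-96*(1 - 96) + 13109) + 50*38)) = √(-32161 + ((-96*(-95) + 13109) + 1900)) = √(-32161 + ((9120 + 13109) + 1900)) = √(-32161 + (22229 + 1900)) = √(-32161 + 24129) = √(-8032) = 4*I*√502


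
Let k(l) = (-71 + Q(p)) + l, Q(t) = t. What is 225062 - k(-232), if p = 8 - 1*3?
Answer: 225360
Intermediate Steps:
p = 5 (p = 8 - 3 = 5)
k(l) = -66 + l (k(l) = (-71 + 5) + l = -66 + l)
225062 - k(-232) = 225062 - (-66 - 232) = 225062 - 1*(-298) = 225062 + 298 = 225360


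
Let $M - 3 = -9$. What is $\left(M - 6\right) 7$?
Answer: $-84$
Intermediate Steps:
$M = -6$ ($M = 3 - 9 = -6$)
$\left(M - 6\right) 7 = \left(-6 - 6\right) 7 = \left(-12\right) 7 = -84$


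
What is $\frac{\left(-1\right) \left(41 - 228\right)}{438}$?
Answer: $\frac{187}{438} \approx 0.42694$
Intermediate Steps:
$\frac{\left(-1\right) \left(41 - 228\right)}{438} = \left(-1\right) \left(-187\right) \frac{1}{438} = 187 \cdot \frac{1}{438} = \frac{187}{438}$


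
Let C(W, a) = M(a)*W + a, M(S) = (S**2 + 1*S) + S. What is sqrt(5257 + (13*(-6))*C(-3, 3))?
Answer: sqrt(8533) ≈ 92.374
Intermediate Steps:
M(S) = S**2 + 2*S (M(S) = (S**2 + S) + S = (S + S**2) + S = S**2 + 2*S)
C(W, a) = a + W*a*(2 + a) (C(W, a) = (a*(2 + a))*W + a = W*a*(2 + a) + a = a + W*a*(2 + a))
sqrt(5257 + (13*(-6))*C(-3, 3)) = sqrt(5257 + (13*(-6))*(3*(1 - 3*(2 + 3)))) = sqrt(5257 - 234*(1 - 3*5)) = sqrt(5257 - 234*(1 - 15)) = sqrt(5257 - 234*(-14)) = sqrt(5257 - 78*(-42)) = sqrt(5257 + 3276) = sqrt(8533)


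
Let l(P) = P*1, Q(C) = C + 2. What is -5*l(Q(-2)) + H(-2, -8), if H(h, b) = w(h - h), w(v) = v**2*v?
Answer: 0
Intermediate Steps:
Q(C) = 2 + C
w(v) = v**3
H(h, b) = 0 (H(h, b) = (h - h)**3 = 0**3 = 0)
l(P) = P
-5*l(Q(-2)) + H(-2, -8) = -5*(2 - 2) + 0 = -5*0 + 0 = 0 + 0 = 0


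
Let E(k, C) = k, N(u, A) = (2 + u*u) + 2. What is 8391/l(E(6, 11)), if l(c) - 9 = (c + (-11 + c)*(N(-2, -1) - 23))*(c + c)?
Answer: 2797/327 ≈ 8.5535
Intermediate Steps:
N(u, A) = 4 + u**2 (N(u, A) = (2 + u**2) + 2 = 4 + u**2)
l(c) = 9 + 2*c*(165 - 14*c) (l(c) = 9 + (c + (-11 + c)*((4 + (-2)**2) - 23))*(c + c) = 9 + (c + (-11 + c)*((4 + 4) - 23))*(2*c) = 9 + (c + (-11 + c)*(8 - 23))*(2*c) = 9 + (c + (-11 + c)*(-15))*(2*c) = 9 + (c + (165 - 15*c))*(2*c) = 9 + (165 - 14*c)*(2*c) = 9 + 2*c*(165 - 14*c))
8391/l(E(6, 11)) = 8391/(9 - 28*6**2 + 330*6) = 8391/(9 - 28*36 + 1980) = 8391/(9 - 1008 + 1980) = 8391/981 = 8391*(1/981) = 2797/327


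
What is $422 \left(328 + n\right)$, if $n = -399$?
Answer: $-29962$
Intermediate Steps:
$422 \left(328 + n\right) = 422 \left(328 - 399\right) = 422 \left(-71\right) = -29962$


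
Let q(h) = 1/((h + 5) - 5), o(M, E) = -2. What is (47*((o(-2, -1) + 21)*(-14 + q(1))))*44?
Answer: -510796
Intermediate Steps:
q(h) = 1/h (q(h) = 1/((5 + h) - 5) = 1/h)
(47*((o(-2, -1) + 21)*(-14 + q(1))))*44 = (47*((-2 + 21)*(-14 + 1/1)))*44 = (47*(19*(-14 + 1)))*44 = (47*(19*(-13)))*44 = (47*(-247))*44 = -11609*44 = -510796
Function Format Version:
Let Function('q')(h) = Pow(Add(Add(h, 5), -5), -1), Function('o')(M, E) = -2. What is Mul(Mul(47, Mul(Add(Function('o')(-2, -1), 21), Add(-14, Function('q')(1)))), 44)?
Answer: -510796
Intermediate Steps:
Function('q')(h) = Pow(h, -1) (Function('q')(h) = Pow(Add(Add(5, h), -5), -1) = Pow(h, -1))
Mul(Mul(47, Mul(Add(Function('o')(-2, -1), 21), Add(-14, Function('q')(1)))), 44) = Mul(Mul(47, Mul(Add(-2, 21), Add(-14, Pow(1, -1)))), 44) = Mul(Mul(47, Mul(19, Add(-14, 1))), 44) = Mul(Mul(47, Mul(19, -13)), 44) = Mul(Mul(47, -247), 44) = Mul(-11609, 44) = -510796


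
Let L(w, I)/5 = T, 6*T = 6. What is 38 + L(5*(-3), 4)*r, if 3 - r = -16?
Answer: 133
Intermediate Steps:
T = 1 (T = (⅙)*6 = 1)
L(w, I) = 5 (L(w, I) = 5*1 = 5)
r = 19 (r = 3 - 1*(-16) = 3 + 16 = 19)
38 + L(5*(-3), 4)*r = 38 + 5*19 = 38 + 95 = 133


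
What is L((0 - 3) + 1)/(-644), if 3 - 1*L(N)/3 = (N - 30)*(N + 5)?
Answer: -297/644 ≈ -0.46118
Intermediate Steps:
L(N) = 9 - 3*(-30 + N)*(5 + N) (L(N) = 9 - 3*(N - 30)*(N + 5) = 9 - 3*(-30 + N)*(5 + N))
L((0 - 3) + 1)/(-644) = (459 - 3*((0 - 3) + 1)² + 75*((0 - 3) + 1))/(-644) = (459 - 3*(-3 + 1)² + 75*(-3 + 1))*(-1/644) = (459 - 3*(-2)² + 75*(-2))*(-1/644) = (459 - 3*4 - 150)*(-1/644) = (459 - 12 - 150)*(-1/644) = 297*(-1/644) = -297/644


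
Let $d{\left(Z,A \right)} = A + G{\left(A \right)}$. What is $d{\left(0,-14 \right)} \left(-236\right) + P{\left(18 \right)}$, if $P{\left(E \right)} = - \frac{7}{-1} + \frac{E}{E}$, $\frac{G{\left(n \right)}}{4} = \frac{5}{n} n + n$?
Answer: $11808$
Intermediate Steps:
$G{\left(n \right)} = 20 + 4 n$ ($G{\left(n \right)} = 4 \left(\frac{5}{n} n + n\right) = 4 \left(5 + n\right) = 20 + 4 n$)
$d{\left(Z,A \right)} = 20 + 5 A$ ($d{\left(Z,A \right)} = A + \left(20 + 4 A\right) = 20 + 5 A$)
$P{\left(E \right)} = 8$ ($P{\left(E \right)} = \left(-7\right) \left(-1\right) + 1 = 7 + 1 = 8$)
$d{\left(0,-14 \right)} \left(-236\right) + P{\left(18 \right)} = \left(20 + 5 \left(-14\right)\right) \left(-236\right) + 8 = \left(20 - 70\right) \left(-236\right) + 8 = \left(-50\right) \left(-236\right) + 8 = 11800 + 8 = 11808$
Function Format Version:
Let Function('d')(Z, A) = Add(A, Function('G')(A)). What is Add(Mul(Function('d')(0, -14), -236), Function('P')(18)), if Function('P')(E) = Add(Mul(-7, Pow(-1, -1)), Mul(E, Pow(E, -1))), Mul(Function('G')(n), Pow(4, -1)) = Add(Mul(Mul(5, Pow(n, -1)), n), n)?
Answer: 11808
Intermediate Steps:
Function('G')(n) = Add(20, Mul(4, n)) (Function('G')(n) = Mul(4, Add(Mul(Mul(5, Pow(n, -1)), n), n)) = Mul(4, Add(5, n)) = Add(20, Mul(4, n)))
Function('d')(Z, A) = Add(20, Mul(5, A)) (Function('d')(Z, A) = Add(A, Add(20, Mul(4, A))) = Add(20, Mul(5, A)))
Function('P')(E) = 8 (Function('P')(E) = Add(Mul(-7, -1), 1) = Add(7, 1) = 8)
Add(Mul(Function('d')(0, -14), -236), Function('P')(18)) = Add(Mul(Add(20, Mul(5, -14)), -236), 8) = Add(Mul(Add(20, -70), -236), 8) = Add(Mul(-50, -236), 8) = Add(11800, 8) = 11808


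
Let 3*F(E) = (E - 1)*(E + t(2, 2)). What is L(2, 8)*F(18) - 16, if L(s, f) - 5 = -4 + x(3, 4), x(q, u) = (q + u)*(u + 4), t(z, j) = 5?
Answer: 7413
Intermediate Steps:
x(q, u) = (4 + u)*(q + u) (x(q, u) = (q + u)*(4 + u) = (4 + u)*(q + u))
L(s, f) = 57 (L(s, f) = 5 + (-4 + (4**2 + 4*3 + 4*4 + 3*4)) = 5 + (-4 + (16 + 12 + 16 + 12)) = 5 + (-4 + 56) = 5 + 52 = 57)
F(E) = (-1 + E)*(5 + E)/3 (F(E) = ((E - 1)*(E + 5))/3 = ((-1 + E)*(5 + E))/3 = (-1 + E)*(5 + E)/3)
L(2, 8)*F(18) - 16 = 57*(-5/3 + (1/3)*18**2 + (4/3)*18) - 16 = 57*(-5/3 + (1/3)*324 + 24) - 16 = 57*(-5/3 + 108 + 24) - 16 = 57*(391/3) - 16 = 7429 - 16 = 7413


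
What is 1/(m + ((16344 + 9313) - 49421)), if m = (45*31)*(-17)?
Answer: -1/47479 ≈ -2.1062e-5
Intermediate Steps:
m = -23715 (m = 1395*(-17) = -23715)
1/(m + ((16344 + 9313) - 49421)) = 1/(-23715 + ((16344 + 9313) - 49421)) = 1/(-23715 + (25657 - 49421)) = 1/(-23715 - 23764) = 1/(-47479) = -1/47479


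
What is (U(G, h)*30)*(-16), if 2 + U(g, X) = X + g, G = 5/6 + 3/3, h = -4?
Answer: 2000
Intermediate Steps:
G = 11/6 (G = 5*(⅙) + 3*(⅓) = ⅚ + 1 = 11/6 ≈ 1.8333)
U(g, X) = -2 + X + g (U(g, X) = -2 + (X + g) = -2 + X + g)
(U(G, h)*30)*(-16) = ((-2 - 4 + 11/6)*30)*(-16) = -25/6*30*(-16) = -125*(-16) = 2000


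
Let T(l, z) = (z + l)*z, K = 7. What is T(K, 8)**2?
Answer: 14400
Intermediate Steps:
T(l, z) = z*(l + z) (T(l, z) = (l + z)*z = z*(l + z))
T(K, 8)**2 = (8*(7 + 8))**2 = (8*15)**2 = 120**2 = 14400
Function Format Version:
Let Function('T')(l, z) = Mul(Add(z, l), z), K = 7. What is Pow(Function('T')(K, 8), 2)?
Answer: 14400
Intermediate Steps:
Function('T')(l, z) = Mul(z, Add(l, z)) (Function('T')(l, z) = Mul(Add(l, z), z) = Mul(z, Add(l, z)))
Pow(Function('T')(K, 8), 2) = Pow(Mul(8, Add(7, 8)), 2) = Pow(Mul(8, 15), 2) = Pow(120, 2) = 14400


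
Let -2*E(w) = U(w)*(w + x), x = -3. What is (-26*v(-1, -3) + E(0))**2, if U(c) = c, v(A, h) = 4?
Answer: 10816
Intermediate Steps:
E(w) = -w*(-3 + w)/2 (E(w) = -w*(w - 3)/2 = -w*(-3 + w)/2)
(-26*v(-1, -3) + E(0))**2 = (-26*4 + (1/2)*0*(3 - 1*0))**2 = (-104 + (1/2)*0*(3 + 0))**2 = (-104 + (1/2)*0*3)**2 = (-104 + 0)**2 = (-104)**2 = 10816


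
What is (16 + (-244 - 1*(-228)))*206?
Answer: 0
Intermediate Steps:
(16 + (-244 - 1*(-228)))*206 = (16 + (-244 + 228))*206 = (16 - 16)*206 = 0*206 = 0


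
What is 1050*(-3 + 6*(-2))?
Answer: -15750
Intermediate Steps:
1050*(-3 + 6*(-2)) = 1050*(-3 - 12) = 1050*(-15) = -15750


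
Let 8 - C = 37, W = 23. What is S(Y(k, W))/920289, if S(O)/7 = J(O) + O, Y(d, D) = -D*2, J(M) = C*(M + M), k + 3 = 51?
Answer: 6118/306763 ≈ 0.019944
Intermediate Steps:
k = 48 (k = -3 + 51 = 48)
C = -29 (C = 8 - 1*37 = 8 - 37 = -29)
J(M) = -58*M (J(M) = -29*(M + M) = -58*M)
Y(d, D) = -2*D
S(O) = -399*O (S(O) = 7*(-58*O + O) = 7*(-57*O) = -399*O)
S(Y(k, W))/920289 = -(-798)*23/920289 = -399*(-46)*(1/920289) = 18354*(1/920289) = 6118/306763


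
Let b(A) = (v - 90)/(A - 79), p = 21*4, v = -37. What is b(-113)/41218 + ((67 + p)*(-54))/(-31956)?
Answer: 5377803353/21074598528 ≈ 0.25518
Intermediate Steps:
p = 84
b(A) = -127/(-79 + A) (b(A) = (-37 - 90)/(A - 79) = -127/(-79 + A))
b(-113)/41218 + ((67 + p)*(-54))/(-31956) = -127/(-79 - 113)/41218 + ((67 + 84)*(-54))/(-31956) = -127/(-192)*(1/41218) + (151*(-54))*(-1/31956) = -127*(-1/192)*(1/41218) - 8154*(-1/31956) = (127/192)*(1/41218) + 1359/5326 = 127/7913856 + 1359/5326 = 5377803353/21074598528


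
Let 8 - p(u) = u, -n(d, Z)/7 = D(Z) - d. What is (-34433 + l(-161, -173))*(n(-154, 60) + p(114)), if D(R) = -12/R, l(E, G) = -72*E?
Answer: 135058833/5 ≈ 2.7012e+7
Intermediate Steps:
n(d, Z) = 7*d + 84/Z (n(d, Z) = -7*(-12/Z - d) = -7*(-d - 12/Z) = 7*d + 84/Z)
p(u) = 8 - u
(-34433 + l(-161, -173))*(n(-154, 60) + p(114)) = (-34433 - 72*(-161))*((7*(-154) + 84/60) + (8 - 1*114)) = (-34433 + 11592)*((-1078 + 84*(1/60)) + (8 - 114)) = -22841*((-1078 + 7/5) - 106) = -22841*(-5383/5 - 106) = -22841*(-5913/5) = 135058833/5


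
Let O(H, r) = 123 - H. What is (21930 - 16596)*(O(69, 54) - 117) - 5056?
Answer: -341098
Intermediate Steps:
(21930 - 16596)*(O(69, 54) - 117) - 5056 = (21930 - 16596)*((123 - 1*69) - 117) - 5056 = 5334*((123 - 69) - 117) - 5056 = 5334*(54 - 117) - 5056 = 5334*(-63) - 5056 = -336042 - 5056 = -341098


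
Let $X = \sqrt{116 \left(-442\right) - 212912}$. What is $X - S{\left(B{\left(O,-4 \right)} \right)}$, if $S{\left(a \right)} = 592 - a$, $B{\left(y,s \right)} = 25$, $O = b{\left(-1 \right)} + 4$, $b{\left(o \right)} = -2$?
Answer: $-567 + 2 i \sqrt{66046} \approx -567.0 + 513.99 i$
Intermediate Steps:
$O = 2$ ($O = -2 + 4 = 2$)
$X = 2 i \sqrt{66046}$ ($X = \sqrt{-51272 - 212912} = \sqrt{-264184} = 2 i \sqrt{66046} \approx 513.99 i$)
$X - S{\left(B{\left(O,-4 \right)} \right)} = 2 i \sqrt{66046} - \left(592 - 25\right) = 2 i \sqrt{66046} - 567 = -567 + 2 i \sqrt{66046}$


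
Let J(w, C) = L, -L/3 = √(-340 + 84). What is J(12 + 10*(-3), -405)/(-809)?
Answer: 48*I/809 ≈ 0.059332*I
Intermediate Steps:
L = -48*I (L = -3*√(-340 + 84) = -48*I ≈ -48.0*I)
J(w, C) = -48*I
J(12 + 10*(-3), -405)/(-809) = -48*I/(-809) = -48*I*(-1/809) = 48*I/809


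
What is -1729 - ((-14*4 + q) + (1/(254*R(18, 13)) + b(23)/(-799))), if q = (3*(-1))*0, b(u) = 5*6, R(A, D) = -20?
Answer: -6790419961/4058920 ≈ -1673.0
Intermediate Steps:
b(u) = 30
q = 0 (q = -3*0 = 0)
-1729 - ((-14*4 + q) + (1/(254*R(18, 13)) + b(23)/(-799))) = -1729 - ((-14*4 + 0) + (1/(254*(-20)) + 30/(-799))) = -1729 - ((-56 + 0) + ((1/254)*(-1/20) + 30*(-1/799))) = -1729 - (-56 + (-1/5080 - 30/799)) = -1729 - (-56 - 153199/4058920) = -1729 - 1*(-227452719/4058920) = -1729 + 227452719/4058920 = -6790419961/4058920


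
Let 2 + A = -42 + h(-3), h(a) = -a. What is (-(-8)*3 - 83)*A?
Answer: 2419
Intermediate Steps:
A = -41 (A = -2 + (-42 - 1*(-3)) = -2 + (-42 + 3) = -2 - 39 = -41)
(-(-8)*3 - 83)*A = (-(-8)*3 - 83)*(-41) = (-1*(-24) - 83)*(-41) = (24 - 83)*(-41) = -59*(-41) = 2419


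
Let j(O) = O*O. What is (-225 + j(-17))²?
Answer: 4096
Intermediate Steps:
j(O) = O²
(-225 + j(-17))² = (-225 + (-17)²)² = (-225 + 289)² = 64² = 4096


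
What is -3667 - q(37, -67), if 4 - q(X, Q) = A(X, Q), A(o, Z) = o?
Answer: -3634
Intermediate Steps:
q(X, Q) = 4 - X
-3667 - q(37, -67) = -3667 - (4 - 1*37) = -3667 - (4 - 37) = -3667 - 1*(-33) = -3667 + 33 = -3634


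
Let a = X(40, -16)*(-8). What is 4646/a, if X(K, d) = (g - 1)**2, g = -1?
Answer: -2323/16 ≈ -145.19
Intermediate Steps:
X(K, d) = 4 (X(K, d) = (-1 - 1)**2 = (-2)**2 = 4)
a = -32 (a = 4*(-8) = -32)
4646/a = 4646/(-32) = 4646*(-1/32) = -2323/16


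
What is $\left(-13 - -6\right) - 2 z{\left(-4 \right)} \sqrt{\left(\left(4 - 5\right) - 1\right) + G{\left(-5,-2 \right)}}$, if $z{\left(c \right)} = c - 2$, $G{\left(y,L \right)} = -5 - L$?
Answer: $- 84 i \sqrt{5} \approx - 187.83 i$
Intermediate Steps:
$z{\left(c \right)} = -2 + c$
$\left(-13 - -6\right) - 2 z{\left(-4 \right)} \sqrt{\left(\left(4 - 5\right) - 1\right) + G{\left(-5,-2 \right)}} = \left(-13 - -6\right) - 2 \left(-2 - 4\right) \sqrt{\left(\left(4 - 5\right) - 1\right) - 3} = \left(-13 + 6\right) \left(-2\right) \left(-6\right) \sqrt{\left(-1 - 1\right) + \left(-5 + 2\right)} = - 7 \cdot 12 \sqrt{-2 - 3} = - 7 \cdot 12 \sqrt{-5} = - 7 \cdot 12 i \sqrt{5} = - 84 i \sqrt{5}$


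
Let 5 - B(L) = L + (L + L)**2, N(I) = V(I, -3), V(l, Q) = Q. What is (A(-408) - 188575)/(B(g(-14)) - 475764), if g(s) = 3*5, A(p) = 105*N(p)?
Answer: 94445/238337 ≈ 0.39627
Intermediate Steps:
N(I) = -3
A(p) = -315 (A(p) = 105*(-3) = -315)
g(s) = 15
B(L) = 5 - L - 4*L**2 (B(L) = 5 - (L + (L + L)**2) = 5 - (L + (2*L)**2) = 5 - (L + 4*L**2) = 5 + (-L - 4*L**2) = 5 - L - 4*L**2)
(A(-408) - 188575)/(B(g(-14)) - 475764) = (-315 - 188575)/((5 - 1*15 - 4*15**2) - 475764) = -188890/((5 - 15 - 4*225) - 475764) = -188890/((5 - 15 - 900) - 475764) = -188890/(-910 - 475764) = -188890/(-476674) = -188890*(-1/476674) = 94445/238337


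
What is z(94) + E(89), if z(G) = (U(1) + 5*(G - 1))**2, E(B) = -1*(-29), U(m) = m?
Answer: 217185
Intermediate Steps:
E(B) = 29
z(G) = (-4 + 5*G)**2 (z(G) = (1 + 5*(G - 1))**2 = (1 + 5*(-1 + G))**2 = (1 + (-5 + 5*G))**2 = (-4 + 5*G)**2)
z(94) + E(89) = (-4 + 5*94)**2 + 29 = (-4 + 470)**2 + 29 = 466**2 + 29 = 217156 + 29 = 217185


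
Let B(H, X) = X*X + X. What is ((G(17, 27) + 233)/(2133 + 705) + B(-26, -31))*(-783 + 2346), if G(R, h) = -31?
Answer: 687600691/473 ≈ 1.4537e+6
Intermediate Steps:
B(H, X) = X + X² (B(H, X) = X² + X = X + X²)
((G(17, 27) + 233)/(2133 + 705) + B(-26, -31))*(-783 + 2346) = ((-31 + 233)/(2133 + 705) - 31*(1 - 31))*(-783 + 2346) = (202/2838 - 31*(-30))*1563 = (202*(1/2838) + 930)*1563 = (101/1419 + 930)*1563 = (1319771/1419)*1563 = 687600691/473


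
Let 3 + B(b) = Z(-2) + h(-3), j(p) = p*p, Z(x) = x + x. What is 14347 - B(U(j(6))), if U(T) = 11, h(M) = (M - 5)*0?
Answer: 14354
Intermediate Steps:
Z(x) = 2*x
j(p) = p²
h(M) = 0 (h(M) = (-5 + M)*0 = 0)
B(b) = -7 (B(b) = -3 + (2*(-2) + 0) = -3 + (-4 + 0) = -3 - 4 = -7)
14347 - B(U(j(6))) = 14347 - 1*(-7) = 14347 + 7 = 14354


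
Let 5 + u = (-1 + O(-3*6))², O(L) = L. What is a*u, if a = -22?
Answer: -7832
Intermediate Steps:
u = 356 (u = -5 + (-1 - 3*6)² = -5 + (-1 - 18)² = -5 + (-19)² = -5 + 361 = 356)
a*u = -22*356 = -7832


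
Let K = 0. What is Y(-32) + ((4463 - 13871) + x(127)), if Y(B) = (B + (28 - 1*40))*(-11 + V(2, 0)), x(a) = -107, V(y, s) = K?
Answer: -9031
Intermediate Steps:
V(y, s) = 0
Y(B) = 132 - 11*B (Y(B) = (B + (28 - 1*40))*(-11 + 0) = (B + (28 - 40))*(-11) = (B - 12)*(-11) = (-12 + B)*(-11) = 132 - 11*B)
Y(-32) + ((4463 - 13871) + x(127)) = (132 - 11*(-32)) + ((4463 - 13871) - 107) = (132 + 352) + (-9408 - 107) = 484 - 9515 = -9031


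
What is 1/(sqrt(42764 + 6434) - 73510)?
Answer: -36755/2701835451 - sqrt(49198)/5403670902 ≈ -1.3645e-5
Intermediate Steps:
1/(sqrt(42764 + 6434) - 73510) = 1/(sqrt(49198) - 73510) = 1/(-73510 + sqrt(49198))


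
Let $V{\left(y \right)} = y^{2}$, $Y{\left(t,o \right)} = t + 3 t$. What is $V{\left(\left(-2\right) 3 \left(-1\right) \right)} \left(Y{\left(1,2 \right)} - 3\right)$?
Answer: $36$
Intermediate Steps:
$Y{\left(t,o \right)} = 4 t$
$V{\left(\left(-2\right) 3 \left(-1\right) \right)} \left(Y{\left(1,2 \right)} - 3\right) = \left(\left(-2\right) 3 \left(-1\right)\right)^{2} \left(4 \cdot 1 - 3\right) = \left(\left(-6\right) \left(-1\right)\right)^{2} \left(4 - 3\right) = 6^{2} \cdot 1 = 36 \cdot 1 = 36$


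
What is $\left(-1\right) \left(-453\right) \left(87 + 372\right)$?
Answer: $207927$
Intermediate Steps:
$\left(-1\right) \left(-453\right) \left(87 + 372\right) = 453 \cdot 459 = 207927$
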